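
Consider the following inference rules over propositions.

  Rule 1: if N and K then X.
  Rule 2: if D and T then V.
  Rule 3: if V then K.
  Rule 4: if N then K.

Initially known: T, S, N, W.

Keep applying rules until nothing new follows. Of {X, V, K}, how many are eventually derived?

N holds, so K follows (Rule 4).
N and K hold, so X follows (Rule 1).
X: reached.
V would need D and T (Rule 2), but D is never established.
K: reached.
Reached: X and K — 2 of the 3.

2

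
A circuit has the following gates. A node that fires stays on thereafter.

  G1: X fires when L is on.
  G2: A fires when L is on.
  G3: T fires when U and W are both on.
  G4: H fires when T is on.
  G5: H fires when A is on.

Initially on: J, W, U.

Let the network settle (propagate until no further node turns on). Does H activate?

U and W are on, so T fires (G3).
G4: T on → H on.

Yes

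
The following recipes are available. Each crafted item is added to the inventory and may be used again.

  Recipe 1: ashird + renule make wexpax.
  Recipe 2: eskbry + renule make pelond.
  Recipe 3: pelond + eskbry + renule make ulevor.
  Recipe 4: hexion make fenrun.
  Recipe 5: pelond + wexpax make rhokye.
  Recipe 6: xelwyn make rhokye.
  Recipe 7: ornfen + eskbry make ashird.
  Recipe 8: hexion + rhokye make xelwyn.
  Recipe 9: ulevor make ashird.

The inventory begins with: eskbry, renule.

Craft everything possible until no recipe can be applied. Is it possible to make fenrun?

fenrun would need hexion (Recipe 4), but hexion is never obtained.

No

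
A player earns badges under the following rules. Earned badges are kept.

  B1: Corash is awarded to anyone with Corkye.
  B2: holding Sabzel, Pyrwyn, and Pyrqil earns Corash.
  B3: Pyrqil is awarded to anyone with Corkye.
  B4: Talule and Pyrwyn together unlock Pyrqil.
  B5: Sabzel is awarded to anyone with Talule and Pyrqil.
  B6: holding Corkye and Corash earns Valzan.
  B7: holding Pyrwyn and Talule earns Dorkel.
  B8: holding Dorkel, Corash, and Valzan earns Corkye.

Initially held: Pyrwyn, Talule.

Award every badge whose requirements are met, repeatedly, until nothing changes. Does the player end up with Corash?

With Talule and Pyrwyn, Pyrqil is earned (B4).
With Talule and Pyrqil, Sabzel is earned (B5).
With Sabzel, Pyrwyn, and Pyrqil, Corash is earned (B2).

Yes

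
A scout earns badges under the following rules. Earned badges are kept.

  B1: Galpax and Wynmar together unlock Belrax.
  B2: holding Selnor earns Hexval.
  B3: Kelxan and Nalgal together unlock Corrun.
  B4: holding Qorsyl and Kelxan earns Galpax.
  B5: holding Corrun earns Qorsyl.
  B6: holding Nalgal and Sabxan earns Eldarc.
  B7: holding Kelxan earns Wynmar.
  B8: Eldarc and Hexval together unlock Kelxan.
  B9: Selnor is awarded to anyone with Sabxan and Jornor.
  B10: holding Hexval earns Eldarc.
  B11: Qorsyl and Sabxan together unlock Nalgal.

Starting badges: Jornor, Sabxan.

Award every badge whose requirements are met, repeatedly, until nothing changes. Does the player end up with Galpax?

Galpax would need Qorsyl and Kelxan (B4), but Qorsyl is never earned.

No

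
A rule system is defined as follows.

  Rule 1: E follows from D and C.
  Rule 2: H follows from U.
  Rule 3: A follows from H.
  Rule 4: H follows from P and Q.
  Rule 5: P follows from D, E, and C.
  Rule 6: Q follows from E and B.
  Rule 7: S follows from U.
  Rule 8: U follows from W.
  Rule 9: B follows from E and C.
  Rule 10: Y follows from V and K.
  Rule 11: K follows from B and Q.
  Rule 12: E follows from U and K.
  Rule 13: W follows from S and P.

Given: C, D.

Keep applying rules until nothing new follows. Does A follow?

From D and C, Rule 1 gives E.
From D, E, and C, Rule 5 gives P.
E and C hold, so B follows (Rule 9).
E and B hold, so Q follows (Rule 6).
From P and Q, Rule 4 gives H.
H holds, so A follows (Rule 3).

Yes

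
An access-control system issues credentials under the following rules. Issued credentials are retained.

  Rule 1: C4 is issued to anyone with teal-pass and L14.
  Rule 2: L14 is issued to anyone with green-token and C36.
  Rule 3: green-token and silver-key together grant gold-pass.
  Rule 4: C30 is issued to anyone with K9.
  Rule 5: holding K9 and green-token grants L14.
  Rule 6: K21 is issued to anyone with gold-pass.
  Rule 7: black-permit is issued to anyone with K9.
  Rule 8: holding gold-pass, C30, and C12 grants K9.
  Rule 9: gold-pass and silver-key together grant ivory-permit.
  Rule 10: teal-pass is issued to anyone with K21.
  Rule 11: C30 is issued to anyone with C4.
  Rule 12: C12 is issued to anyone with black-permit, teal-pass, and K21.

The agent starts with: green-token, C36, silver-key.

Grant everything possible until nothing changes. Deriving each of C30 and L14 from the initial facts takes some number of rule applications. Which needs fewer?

L14: Holding green-token and C36 grants L14 (Rule 2). [1 rule application]
C30: Holding green-token and C36 grants L14 (Rule 2). Holding green-token and silver-key grants gold-pass (Rule 3). Holding gold-pass grants K21 (Rule 6). Holding K21 grants teal-pass (Rule 10). Holding teal-pass and L14 grants C4 (Rule 1). Holding C4 grants C30 (Rule 11). [6 rule applications]
L14 needs fewer.

L14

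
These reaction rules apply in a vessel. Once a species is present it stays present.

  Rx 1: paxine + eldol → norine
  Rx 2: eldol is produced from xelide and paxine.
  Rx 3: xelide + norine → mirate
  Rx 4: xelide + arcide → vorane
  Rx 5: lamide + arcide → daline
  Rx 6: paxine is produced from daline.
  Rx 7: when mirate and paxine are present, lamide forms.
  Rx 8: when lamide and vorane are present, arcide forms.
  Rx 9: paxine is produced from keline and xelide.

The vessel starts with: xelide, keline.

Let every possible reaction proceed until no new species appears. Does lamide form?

Yes

keline and xelide present → paxine forms (Rx 9).
xelide and paxine present → eldol forms (Rx 2).
paxine and eldol present → norine forms (Rx 1).
xelide and norine present → mirate forms (Rx 3).
mirate and paxine present → lamide forms (Rx 7).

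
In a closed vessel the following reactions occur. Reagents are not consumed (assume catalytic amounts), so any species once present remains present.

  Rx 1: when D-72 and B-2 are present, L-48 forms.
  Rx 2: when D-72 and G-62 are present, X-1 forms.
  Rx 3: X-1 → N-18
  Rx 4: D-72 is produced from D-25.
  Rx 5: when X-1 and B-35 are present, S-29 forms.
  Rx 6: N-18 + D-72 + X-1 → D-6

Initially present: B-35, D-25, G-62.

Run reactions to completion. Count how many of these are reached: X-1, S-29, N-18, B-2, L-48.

D-25 present → D-72 forms (Rx 4).
D-72 and G-62 present → X-1 forms (Rx 2).
X-1 and B-35 present → S-29 forms (Rx 5).
X-1 present → N-18 forms (Rx 3).
X-1: reached.
S-29: reached.
N-18: reached.
No rule produces B-2, and it is not given.
L-48 would need D-72 and B-2 (Rx 1), but B-2 never forms.
Reached: X-1, S-29, and N-18 — 3 of the 5.

3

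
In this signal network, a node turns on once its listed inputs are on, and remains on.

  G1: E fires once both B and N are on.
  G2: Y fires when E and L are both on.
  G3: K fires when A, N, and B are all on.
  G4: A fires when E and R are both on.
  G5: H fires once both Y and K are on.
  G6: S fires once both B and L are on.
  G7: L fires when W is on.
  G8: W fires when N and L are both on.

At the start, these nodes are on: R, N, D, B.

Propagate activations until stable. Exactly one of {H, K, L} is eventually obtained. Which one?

G1: B and N on → E on.
G4: E and R on → A on.
A, N, and B are on, so K fires (G3).
H would need Y and K (G5), but Y never turns on. L would need W (G7), but W never turns on.

K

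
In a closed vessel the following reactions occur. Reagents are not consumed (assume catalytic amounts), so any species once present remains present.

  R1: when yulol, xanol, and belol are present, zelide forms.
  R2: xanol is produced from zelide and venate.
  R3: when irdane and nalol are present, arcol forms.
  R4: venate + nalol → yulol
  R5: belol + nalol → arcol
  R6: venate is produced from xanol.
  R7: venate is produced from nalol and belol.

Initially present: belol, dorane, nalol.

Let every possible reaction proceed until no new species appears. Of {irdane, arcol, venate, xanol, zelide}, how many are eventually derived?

belol and nalol present → arcol forms (R5).
nalol and belol present → venate forms (R7).
No rule produces irdane, and it is not given.
arcol: reached.
venate: reached.
xanol would need zelide and venate (R2), but zelide never forms.
zelide would need yulol, xanol, and belol (R1), but xanol never forms.
Reached: arcol and venate — 2 of the 5.

2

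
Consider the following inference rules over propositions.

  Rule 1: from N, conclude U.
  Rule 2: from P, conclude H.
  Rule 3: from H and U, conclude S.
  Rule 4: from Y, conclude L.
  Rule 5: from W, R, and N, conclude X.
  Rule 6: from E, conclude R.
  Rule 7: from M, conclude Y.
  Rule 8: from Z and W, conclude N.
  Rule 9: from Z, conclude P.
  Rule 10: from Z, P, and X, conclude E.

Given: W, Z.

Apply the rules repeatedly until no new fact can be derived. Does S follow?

Yes

From Z, Rule 9 gives P.
Z and W hold, so N follows (Rule 8).
From N, Rule 1 gives U.
From P, Rule 2 gives H.
From H and U, Rule 3 gives S.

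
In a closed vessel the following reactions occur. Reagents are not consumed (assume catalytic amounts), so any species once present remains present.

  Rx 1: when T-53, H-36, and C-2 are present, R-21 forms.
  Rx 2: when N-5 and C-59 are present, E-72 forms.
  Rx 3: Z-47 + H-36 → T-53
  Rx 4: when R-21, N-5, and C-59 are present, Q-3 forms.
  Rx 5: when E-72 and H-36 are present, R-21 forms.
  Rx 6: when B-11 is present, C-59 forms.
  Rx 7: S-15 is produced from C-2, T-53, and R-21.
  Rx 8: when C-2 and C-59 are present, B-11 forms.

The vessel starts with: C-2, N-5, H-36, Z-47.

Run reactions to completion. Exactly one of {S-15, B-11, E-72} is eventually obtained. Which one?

Z-47 and H-36 present → T-53 forms (Rx 3).
T-53, H-36, and C-2 present → R-21 forms (Rx 1).
C-2, T-53, and R-21 present → S-15 forms (Rx 7).
E-72 would need N-5 and C-59 (Rx 2), but C-59 never forms. B-11 would need C-2 and C-59 (Rx 8), but C-59 never forms.

S-15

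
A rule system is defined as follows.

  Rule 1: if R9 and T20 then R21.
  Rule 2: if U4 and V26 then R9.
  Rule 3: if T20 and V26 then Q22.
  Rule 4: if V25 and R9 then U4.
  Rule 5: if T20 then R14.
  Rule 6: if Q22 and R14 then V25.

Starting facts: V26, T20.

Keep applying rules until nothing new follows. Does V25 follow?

T20 and V26 hold, so Q22 follows (Rule 3).
T20 holds, so R14 follows (Rule 5).
From Q22 and R14, Rule 6 gives V25.

Yes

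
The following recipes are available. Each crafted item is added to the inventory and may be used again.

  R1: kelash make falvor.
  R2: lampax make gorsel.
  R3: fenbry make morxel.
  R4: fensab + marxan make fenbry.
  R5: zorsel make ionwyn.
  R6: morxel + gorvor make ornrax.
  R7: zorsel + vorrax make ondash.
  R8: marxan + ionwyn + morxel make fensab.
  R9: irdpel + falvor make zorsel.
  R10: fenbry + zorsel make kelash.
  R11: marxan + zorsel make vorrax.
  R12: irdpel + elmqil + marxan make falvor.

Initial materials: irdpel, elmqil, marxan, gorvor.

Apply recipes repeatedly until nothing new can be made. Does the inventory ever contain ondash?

Using R12, irdpel, elmqil, and marxan make falvor.
Using R9, irdpel and falvor make zorsel.
Using R11, marxan and zorsel make vorrax.
zorsel + vorrax → ondash (R7).

Yes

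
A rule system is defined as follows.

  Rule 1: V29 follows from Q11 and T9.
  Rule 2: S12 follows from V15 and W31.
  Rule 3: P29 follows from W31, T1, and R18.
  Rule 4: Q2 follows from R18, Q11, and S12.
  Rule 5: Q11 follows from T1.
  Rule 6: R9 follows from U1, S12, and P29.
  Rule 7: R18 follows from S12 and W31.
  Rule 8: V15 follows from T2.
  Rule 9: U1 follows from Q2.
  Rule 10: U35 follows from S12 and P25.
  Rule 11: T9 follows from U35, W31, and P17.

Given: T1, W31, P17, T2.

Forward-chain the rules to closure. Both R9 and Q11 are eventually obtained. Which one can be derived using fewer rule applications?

Q11

Q11: From T1, Rule 5 gives Q11. [1 rule application]
R9: From T2, Rule 8 gives V15. T1 holds, so Q11 follows (Rule 5). From V15 and W31, Rule 2 gives S12. From S12 and W31, Rule 7 gives R18. From R18, Q11, and S12, Rule 4 gives Q2. From W31, T1, and R18, Rule 3 gives P29. Q2 holds, so U1 follows (Rule 9). U1, S12, and P29 hold, so R9 follows (Rule 6). [8 rule applications]
Q11 needs fewer.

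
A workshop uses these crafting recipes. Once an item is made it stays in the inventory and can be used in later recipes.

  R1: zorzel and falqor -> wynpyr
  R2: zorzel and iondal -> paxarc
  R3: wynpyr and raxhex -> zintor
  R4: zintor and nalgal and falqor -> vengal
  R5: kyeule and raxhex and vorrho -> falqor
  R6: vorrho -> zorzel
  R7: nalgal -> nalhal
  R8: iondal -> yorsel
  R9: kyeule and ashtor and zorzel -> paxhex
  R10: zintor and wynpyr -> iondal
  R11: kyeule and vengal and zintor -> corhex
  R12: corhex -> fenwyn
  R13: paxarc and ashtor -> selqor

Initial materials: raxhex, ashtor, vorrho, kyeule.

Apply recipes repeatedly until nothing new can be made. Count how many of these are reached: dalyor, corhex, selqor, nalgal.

1

vorrho -> zorzel (R6).
kyeule and raxhex and vorrho -> falqor (R5).
Using R1, zorzel and falqor make wynpyr.
wynpyr and raxhex -> zintor (R3).
Using R10, zintor and wynpyr make iondal.
Using R2, zorzel and iondal make paxarc.
paxarc and ashtor -> selqor (R13).
No rule produces dalyor, and it is not given.
corhex would need kyeule, vengal, and zintor (R11), but vengal is never obtained.
selqor: reached.
No rule produces nalgal, and it is not given.
Reached: selqor — 1 of the 4.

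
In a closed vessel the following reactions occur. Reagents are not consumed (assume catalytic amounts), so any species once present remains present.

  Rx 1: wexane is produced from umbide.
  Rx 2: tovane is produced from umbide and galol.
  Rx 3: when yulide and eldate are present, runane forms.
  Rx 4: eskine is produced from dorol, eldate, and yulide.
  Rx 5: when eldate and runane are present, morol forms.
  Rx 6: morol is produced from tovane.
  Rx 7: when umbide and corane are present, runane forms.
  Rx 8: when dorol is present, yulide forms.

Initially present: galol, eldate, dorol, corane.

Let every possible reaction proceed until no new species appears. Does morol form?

dorol present → yulide forms (Rx 8).
yulide and eldate present → runane forms (Rx 3).
eldate and runane present → morol forms (Rx 5).

Yes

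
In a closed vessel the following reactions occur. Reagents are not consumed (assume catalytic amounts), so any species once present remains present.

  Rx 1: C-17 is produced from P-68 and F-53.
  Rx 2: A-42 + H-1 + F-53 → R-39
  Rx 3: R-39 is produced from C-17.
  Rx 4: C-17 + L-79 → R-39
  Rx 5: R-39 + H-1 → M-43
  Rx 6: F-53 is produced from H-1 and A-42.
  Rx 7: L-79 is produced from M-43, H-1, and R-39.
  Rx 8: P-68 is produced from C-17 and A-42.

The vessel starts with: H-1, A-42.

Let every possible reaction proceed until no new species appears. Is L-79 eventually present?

H-1 and A-42 present → F-53 forms (Rx 6).
A-42, H-1, and F-53 present → R-39 forms (Rx 2).
R-39 and H-1 present → M-43 forms (Rx 5).
M-43, H-1, and R-39 present → L-79 forms (Rx 7).

Yes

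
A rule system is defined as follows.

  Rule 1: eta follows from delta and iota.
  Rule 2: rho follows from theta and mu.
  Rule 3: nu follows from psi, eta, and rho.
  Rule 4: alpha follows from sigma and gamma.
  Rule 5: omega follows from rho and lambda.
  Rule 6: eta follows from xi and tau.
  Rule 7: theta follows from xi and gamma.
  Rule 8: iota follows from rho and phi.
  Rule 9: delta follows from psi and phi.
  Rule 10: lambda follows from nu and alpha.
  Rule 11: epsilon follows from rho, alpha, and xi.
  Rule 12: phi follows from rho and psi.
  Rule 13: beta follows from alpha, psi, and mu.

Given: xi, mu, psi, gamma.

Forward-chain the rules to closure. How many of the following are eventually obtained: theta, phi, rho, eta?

xi and gamma hold, so theta follows (Rule 7).
From theta and mu, Rule 2 gives rho.
From rho and psi, Rule 12 gives phi.
From rho and phi, Rule 8 gives iota.
From psi and phi, Rule 9 gives delta.
delta and iota hold, so eta follows (Rule 1).
theta: reached.
phi: reached.
rho: reached.
eta: reached.
All 4 are reached.

4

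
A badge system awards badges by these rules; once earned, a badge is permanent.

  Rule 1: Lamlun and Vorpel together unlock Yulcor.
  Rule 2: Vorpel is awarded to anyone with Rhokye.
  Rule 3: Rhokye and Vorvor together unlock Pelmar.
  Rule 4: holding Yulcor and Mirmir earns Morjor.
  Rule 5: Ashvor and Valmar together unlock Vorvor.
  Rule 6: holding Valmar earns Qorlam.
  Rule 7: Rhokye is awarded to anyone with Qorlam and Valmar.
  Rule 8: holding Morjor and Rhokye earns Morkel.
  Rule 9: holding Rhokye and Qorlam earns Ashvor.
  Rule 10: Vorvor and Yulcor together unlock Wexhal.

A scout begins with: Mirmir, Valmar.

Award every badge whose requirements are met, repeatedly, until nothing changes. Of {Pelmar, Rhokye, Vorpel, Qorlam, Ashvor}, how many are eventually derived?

5

With Valmar, Qorlam is earned (Rule 6).
With Qorlam and Valmar, Rhokye is earned (Rule 7).
With Rhokye and Qorlam, Ashvor is earned (Rule 9).
With Rhokye, Vorpel is earned (Rule 2).
With Ashvor and Valmar, Vorvor is earned (Rule 5).
With Rhokye and Vorvor, Pelmar is earned (Rule 3).
Pelmar: reached.
Rhokye: reached.
Vorpel: reached.
Qorlam: reached.
Ashvor: reached.
All 5 are reached.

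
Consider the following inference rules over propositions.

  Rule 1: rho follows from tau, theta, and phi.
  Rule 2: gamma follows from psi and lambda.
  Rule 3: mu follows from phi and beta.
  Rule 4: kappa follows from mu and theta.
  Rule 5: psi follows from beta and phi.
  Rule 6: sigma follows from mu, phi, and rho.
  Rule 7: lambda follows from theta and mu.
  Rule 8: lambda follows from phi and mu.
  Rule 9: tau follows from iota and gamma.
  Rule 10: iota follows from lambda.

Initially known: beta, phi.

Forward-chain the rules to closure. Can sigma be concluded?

No

sigma would need mu, phi, and rho (Rule 6), but rho is never established.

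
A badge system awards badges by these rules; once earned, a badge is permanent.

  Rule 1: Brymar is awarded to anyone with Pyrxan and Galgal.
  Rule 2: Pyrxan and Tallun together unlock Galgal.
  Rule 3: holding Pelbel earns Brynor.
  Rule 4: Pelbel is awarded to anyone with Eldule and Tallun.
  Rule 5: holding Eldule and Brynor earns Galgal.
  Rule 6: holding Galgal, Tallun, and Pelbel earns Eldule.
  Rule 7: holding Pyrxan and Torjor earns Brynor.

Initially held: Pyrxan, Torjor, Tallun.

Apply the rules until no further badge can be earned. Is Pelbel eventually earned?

No

Pelbel would need Eldule and Tallun (Rule 4), but Eldule is never earned.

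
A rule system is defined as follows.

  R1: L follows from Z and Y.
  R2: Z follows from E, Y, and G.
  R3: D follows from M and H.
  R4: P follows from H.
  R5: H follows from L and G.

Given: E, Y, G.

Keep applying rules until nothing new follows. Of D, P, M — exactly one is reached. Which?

P

E, Y, and G hold, so Z follows (R2).
From Z and Y, R1 gives L.
From L and G, R5 gives H.
H holds, so P follows (R4).
No rule produces M, and it is not given. D would need M and H (R3), but M is never established.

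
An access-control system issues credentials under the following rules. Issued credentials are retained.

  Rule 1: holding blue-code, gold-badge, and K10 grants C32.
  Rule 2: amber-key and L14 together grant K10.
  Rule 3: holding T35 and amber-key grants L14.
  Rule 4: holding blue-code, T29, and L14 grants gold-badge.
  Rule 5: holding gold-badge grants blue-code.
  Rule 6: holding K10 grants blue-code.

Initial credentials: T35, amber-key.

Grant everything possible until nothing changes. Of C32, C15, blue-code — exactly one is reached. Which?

Holding T35 and amber-key grants L14 (Rule 3).
Holding amber-key and L14 grants K10 (Rule 2).
Holding K10 grants blue-code (Rule 6).
C32 would need blue-code, gold-badge, and K10 (Rule 1), but gold-badge is never granted. No rule produces C15, and it is not given.

blue-code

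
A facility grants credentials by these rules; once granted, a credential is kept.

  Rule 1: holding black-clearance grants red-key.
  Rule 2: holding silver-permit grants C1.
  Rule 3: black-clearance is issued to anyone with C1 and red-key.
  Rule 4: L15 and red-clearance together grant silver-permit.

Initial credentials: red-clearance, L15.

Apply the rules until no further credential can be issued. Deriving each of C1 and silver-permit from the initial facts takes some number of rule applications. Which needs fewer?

silver-permit: Holding L15 and red-clearance grants silver-permit (Rule 4). [1 rule application]
C1: Holding L15 and red-clearance grants silver-permit (Rule 4). Holding silver-permit grants C1 (Rule 2). [2 rule applications]
silver-permit needs fewer.

silver-permit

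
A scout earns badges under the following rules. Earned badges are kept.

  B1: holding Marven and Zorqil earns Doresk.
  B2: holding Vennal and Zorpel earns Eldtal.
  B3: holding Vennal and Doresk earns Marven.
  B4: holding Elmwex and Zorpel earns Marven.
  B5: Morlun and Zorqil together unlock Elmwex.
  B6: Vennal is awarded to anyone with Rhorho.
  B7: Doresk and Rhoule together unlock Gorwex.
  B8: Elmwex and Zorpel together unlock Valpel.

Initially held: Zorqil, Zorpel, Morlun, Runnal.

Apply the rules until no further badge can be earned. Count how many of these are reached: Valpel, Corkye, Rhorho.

1

With Morlun and Zorqil, Elmwex is earned (B5).
With Elmwex and Zorpel, Valpel is earned (B8).
Valpel: reached.
No rule produces Corkye, and it is not given.
No rule produces Rhorho, and it is not given.
Reached: Valpel — 1 of the 3.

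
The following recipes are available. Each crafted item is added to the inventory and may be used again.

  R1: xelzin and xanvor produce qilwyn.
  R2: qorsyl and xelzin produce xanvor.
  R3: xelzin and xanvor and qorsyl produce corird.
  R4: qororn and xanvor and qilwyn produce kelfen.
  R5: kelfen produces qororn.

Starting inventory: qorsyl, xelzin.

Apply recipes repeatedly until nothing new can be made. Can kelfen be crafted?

No

kelfen would need qororn, xanvor, and qilwyn (R4), but qororn is never obtained.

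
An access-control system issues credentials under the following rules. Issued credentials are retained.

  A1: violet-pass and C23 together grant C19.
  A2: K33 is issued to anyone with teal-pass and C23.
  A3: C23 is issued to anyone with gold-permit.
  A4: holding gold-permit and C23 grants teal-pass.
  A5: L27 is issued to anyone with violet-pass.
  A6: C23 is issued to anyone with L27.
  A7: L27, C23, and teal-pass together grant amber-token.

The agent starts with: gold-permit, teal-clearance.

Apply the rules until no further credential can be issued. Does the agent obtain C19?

No

C19 would need violet-pass and C23 (A1), but violet-pass is never granted.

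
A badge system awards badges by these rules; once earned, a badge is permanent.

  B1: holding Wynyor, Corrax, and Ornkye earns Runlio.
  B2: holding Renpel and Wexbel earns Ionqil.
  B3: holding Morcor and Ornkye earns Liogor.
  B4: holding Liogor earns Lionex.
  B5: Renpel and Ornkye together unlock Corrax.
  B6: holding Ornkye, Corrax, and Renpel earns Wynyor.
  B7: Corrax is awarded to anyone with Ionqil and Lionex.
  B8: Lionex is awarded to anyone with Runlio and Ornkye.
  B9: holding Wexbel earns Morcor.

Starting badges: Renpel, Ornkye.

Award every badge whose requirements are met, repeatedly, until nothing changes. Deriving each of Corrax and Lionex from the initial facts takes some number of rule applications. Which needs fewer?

Corrax

Corrax: With Renpel and Ornkye, Corrax is earned (B5). [1 rule application]
Lionex: With Renpel and Ornkye, Corrax is earned (B5). With Ornkye, Corrax, and Renpel, Wynyor is earned (B6). With Wynyor, Corrax, and Ornkye, Runlio is earned (B1). With Runlio and Ornkye, Lionex is earned (B8). [4 rule applications]
Corrax needs fewer.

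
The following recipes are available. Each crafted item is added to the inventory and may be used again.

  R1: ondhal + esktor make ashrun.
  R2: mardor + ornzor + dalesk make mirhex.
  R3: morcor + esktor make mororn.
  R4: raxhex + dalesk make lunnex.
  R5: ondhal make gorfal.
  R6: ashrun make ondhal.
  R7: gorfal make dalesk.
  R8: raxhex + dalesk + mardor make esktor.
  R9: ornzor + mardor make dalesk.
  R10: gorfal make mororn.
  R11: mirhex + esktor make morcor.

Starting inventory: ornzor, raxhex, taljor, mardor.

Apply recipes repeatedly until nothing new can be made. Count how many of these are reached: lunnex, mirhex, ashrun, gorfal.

2

ornzor + mardor → dalesk (R9).
raxhex + dalesk → lunnex (R4).
Using R2, mardor, ornzor, and dalesk make mirhex.
lunnex: reached.
mirhex: reached.
ashrun would need ondhal and esktor (R1), but ondhal is never obtained.
gorfal would need ondhal (R5), but ondhal is never obtained.
Reached: lunnex and mirhex — 2 of the 4.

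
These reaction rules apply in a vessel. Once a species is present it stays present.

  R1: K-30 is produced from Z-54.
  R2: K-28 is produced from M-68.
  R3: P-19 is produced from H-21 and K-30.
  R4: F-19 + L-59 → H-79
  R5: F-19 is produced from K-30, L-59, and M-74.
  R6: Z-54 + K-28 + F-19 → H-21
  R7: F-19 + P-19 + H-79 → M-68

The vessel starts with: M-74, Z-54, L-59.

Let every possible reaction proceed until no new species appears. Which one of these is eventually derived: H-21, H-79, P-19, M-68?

Z-54 present → K-30 forms (R1).
K-30, L-59, and M-74 present → F-19 forms (R5).
F-19 and L-59 present → H-79 forms (R4).
P-19 would need H-21 and K-30 (R3), but H-21 never forms. H-21 would need Z-54, K-28, and F-19 (R6), but K-28 never forms. M-68 would need F-19, P-19, and H-79 (R7), but P-19 never forms.

H-79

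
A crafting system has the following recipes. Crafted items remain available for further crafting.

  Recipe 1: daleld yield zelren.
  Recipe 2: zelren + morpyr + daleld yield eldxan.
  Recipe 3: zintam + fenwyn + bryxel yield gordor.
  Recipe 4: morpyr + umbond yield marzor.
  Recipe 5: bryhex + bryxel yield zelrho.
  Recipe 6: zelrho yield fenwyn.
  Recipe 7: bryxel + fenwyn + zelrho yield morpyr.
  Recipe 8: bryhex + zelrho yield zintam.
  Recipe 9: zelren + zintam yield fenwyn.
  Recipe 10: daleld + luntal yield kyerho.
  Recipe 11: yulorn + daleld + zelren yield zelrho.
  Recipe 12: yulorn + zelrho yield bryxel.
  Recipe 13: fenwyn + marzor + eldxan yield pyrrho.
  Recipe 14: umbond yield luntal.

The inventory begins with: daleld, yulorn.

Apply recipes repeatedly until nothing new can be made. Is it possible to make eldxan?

daleld → zelren (Recipe 1).
Using Recipe 11, yulorn, daleld, and zelren make zelrho.
Using Recipe 6, zelrho makes fenwyn.
Using Recipe 12, yulorn and zelrho make bryxel.
Using Recipe 7, bryxel, fenwyn, and zelrho make morpyr.
Using Recipe 2, zelren, morpyr, and daleld make eldxan.

Yes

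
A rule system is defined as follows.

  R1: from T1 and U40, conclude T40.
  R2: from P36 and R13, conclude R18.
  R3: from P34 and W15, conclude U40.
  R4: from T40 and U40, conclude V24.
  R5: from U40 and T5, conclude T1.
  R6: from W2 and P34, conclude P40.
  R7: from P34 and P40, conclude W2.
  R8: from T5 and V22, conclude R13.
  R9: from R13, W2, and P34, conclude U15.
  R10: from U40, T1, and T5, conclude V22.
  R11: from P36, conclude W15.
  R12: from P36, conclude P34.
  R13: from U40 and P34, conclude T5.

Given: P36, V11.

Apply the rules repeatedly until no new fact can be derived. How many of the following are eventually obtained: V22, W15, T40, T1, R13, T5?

P36 holds, so W15 follows (R11).
From P36, R12 gives P34.
From P34 and W15, R3 gives U40.
U40 and P34 hold, so T5 follows (R13).
From U40 and T5, R5 gives T1.
T1 and U40 hold, so T40 follows (R1).
U40, T1, and T5 hold, so V22 follows (R10).
T5 and V22 hold, so R13 follows (R8).
V22: reached.
W15: reached.
T40: reached.
T1: reached.
R13: reached.
T5: reached.
All 6 are reached.

6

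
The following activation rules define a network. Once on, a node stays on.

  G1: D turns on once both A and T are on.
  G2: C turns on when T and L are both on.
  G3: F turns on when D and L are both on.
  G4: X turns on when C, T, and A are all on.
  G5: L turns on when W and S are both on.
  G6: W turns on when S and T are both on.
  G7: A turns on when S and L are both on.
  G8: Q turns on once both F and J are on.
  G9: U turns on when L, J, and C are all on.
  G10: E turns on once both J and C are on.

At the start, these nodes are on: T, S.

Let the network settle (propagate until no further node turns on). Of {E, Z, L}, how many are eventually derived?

G6: S and T on → W on.
W and S are on, so L turns on (G5).
E would need J and C (G10), but J never turns on.
No rule produces Z, and it is not given.
L: reached.
Reached: L — 1 of the 3.

1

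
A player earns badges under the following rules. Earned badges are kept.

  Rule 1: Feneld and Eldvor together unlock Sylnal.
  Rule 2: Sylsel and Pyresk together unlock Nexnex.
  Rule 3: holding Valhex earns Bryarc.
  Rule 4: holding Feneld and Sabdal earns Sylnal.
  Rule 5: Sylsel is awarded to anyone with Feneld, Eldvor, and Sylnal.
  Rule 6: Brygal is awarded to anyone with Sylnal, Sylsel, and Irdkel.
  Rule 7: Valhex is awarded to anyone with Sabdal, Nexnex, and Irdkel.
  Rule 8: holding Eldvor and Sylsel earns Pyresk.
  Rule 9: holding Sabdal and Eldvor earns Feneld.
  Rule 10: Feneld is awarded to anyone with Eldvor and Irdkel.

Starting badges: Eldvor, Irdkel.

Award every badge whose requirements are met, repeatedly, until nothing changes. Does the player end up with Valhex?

Valhex would need Sabdal, Nexnex, and Irdkel (Rule 7), but Sabdal is never earned.

No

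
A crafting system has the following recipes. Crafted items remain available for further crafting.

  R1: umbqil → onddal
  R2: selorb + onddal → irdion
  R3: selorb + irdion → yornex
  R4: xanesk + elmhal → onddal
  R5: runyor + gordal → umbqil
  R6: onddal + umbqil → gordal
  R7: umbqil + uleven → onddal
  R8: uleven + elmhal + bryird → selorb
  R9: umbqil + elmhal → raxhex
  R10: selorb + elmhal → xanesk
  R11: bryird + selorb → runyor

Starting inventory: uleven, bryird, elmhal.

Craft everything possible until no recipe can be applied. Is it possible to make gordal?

gordal would need onddal and umbqil (R6), but umbqil is never obtained.

No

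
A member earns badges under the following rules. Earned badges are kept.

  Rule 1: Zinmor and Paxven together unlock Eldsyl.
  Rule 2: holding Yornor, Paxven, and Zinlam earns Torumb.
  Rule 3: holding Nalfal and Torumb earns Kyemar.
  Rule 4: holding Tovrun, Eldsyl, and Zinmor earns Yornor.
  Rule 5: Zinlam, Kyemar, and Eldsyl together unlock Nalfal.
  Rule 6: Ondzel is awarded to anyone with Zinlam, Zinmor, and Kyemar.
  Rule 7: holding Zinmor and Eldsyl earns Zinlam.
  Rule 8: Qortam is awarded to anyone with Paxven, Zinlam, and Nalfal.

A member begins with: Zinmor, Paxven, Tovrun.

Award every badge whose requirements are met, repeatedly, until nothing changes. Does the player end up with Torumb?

With Zinmor and Paxven, Eldsyl is earned (Rule 1).
With Zinmor and Eldsyl, Zinlam is earned (Rule 7).
With Tovrun, Eldsyl, and Zinmor, Yornor is earned (Rule 4).
With Yornor, Paxven, and Zinlam, Torumb is earned (Rule 2).

Yes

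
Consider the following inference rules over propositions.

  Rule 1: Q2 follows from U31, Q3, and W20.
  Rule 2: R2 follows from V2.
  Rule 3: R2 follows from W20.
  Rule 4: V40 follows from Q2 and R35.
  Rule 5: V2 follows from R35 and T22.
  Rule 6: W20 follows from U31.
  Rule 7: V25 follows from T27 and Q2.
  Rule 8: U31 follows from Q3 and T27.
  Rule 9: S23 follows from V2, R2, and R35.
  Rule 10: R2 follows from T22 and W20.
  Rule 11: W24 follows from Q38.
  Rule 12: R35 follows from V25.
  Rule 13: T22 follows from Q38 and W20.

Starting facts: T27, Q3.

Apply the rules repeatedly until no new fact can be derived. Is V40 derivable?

From Q3 and T27, Rule 8 gives U31.
From U31, Rule 6 gives W20.
From U31, Q3, and W20, Rule 1 gives Q2.
From T27 and Q2, Rule 7 gives V25.
V25 holds, so R35 follows (Rule 12).
Q2 and R35 hold, so V40 follows (Rule 4).

Yes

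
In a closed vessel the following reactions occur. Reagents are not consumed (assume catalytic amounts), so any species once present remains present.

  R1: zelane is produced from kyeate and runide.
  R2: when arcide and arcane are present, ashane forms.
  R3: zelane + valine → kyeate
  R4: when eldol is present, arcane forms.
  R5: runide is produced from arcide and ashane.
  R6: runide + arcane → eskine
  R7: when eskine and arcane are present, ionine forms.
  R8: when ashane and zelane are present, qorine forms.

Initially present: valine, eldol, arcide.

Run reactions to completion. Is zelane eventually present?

No

zelane would need kyeate and runide (R1), but kyeate never forms.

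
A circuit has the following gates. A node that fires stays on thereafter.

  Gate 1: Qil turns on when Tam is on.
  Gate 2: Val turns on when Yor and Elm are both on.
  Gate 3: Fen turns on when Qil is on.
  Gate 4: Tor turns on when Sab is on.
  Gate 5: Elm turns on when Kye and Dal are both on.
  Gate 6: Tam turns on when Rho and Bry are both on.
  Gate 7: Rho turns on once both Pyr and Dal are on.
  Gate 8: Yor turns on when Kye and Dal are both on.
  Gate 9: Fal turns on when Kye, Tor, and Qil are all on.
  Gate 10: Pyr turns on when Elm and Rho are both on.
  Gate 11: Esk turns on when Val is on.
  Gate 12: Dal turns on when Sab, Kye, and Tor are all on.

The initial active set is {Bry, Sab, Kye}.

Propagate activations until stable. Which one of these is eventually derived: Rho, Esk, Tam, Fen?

Esk

Gate 4: Sab on → Tor on.
Sab, Kye, and Tor are on, so Dal turns on (Gate 12).
Kye and Dal are on, so Yor turns on (Gate 8).
Kye and Dal are on, so Elm turns on (Gate 5).
Gate 2: Yor and Elm on → Val on.
Gate 11: Val on → Esk on.
Rho would need Pyr and Dal (Gate 7), but Pyr never turns on. Fen would need Qil (Gate 3), but Qil never turns on. Tam would need Rho and Bry (Gate 6), but Rho never turns on.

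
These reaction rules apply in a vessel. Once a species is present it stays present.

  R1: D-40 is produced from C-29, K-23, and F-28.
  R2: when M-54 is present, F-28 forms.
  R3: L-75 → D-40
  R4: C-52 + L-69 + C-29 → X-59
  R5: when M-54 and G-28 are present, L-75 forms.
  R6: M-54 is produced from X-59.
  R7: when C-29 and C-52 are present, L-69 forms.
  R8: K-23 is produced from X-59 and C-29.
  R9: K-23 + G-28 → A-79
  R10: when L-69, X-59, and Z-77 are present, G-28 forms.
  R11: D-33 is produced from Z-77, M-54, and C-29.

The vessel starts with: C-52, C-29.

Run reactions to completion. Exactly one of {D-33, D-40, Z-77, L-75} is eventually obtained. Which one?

D-40

C-29 and C-52 present → L-69 forms (R7).
C-52, L-69, and C-29 present → X-59 forms (R4).
X-59 and C-29 present → K-23 forms (R8).
X-59 present → M-54 forms (R6).
M-54 present → F-28 forms (R2).
C-29, K-23, and F-28 present → D-40 forms (R1).
L-75 would need M-54 and G-28 (R5), but G-28 never forms. No rule produces Z-77, and it is not given. D-33 would need Z-77, M-54, and C-29 (R11), but Z-77 never forms.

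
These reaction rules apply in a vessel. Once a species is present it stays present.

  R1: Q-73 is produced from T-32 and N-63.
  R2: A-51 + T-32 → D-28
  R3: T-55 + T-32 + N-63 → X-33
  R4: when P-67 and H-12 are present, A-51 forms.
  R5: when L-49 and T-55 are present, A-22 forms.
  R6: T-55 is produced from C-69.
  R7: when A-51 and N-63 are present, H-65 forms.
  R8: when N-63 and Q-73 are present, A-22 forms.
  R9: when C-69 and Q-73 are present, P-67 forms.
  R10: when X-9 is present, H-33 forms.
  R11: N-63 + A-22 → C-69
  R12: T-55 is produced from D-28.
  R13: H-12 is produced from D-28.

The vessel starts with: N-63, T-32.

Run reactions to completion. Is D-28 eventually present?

D-28 would need A-51 and T-32 (R2), but A-51 never forms.

No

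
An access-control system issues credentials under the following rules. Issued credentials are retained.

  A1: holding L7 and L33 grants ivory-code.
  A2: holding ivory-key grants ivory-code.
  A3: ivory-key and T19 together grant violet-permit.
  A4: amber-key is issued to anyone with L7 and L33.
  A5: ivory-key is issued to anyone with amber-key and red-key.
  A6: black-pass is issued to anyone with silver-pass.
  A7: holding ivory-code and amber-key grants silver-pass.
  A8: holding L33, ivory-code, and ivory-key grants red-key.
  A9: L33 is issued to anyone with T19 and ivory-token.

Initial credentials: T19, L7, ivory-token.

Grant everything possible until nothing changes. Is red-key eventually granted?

No

red-key would need L33, ivory-code, and ivory-key (A8), but ivory-key is never granted.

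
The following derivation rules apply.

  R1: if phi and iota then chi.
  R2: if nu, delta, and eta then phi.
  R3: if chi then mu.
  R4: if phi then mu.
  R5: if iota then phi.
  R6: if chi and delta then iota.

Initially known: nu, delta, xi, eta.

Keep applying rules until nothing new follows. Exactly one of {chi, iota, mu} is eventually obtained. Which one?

nu, delta, and eta hold, so phi follows (R2).
phi holds, so mu follows (R4).
iota would need chi and delta (R6), but chi is never established. chi would need phi and iota (R1), but iota is never established.

mu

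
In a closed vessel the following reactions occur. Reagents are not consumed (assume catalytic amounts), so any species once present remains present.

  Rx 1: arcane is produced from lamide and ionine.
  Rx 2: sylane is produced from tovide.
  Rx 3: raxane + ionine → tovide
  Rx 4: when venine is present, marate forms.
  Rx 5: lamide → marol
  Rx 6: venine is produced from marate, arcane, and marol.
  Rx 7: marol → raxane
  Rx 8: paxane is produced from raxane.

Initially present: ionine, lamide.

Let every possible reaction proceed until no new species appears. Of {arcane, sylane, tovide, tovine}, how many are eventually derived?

3

lamide and ionine present → arcane forms (Rx 1).
lamide present → marol forms (Rx 5).
marol present → raxane forms (Rx 7).
raxane and ionine present → tovide forms (Rx 3).
tovide present → sylane forms (Rx 2).
arcane: reached.
sylane: reached.
tovide: reached.
No rule produces tovine, and it is not given.
Reached: arcane, sylane, and tovide — 3 of the 4.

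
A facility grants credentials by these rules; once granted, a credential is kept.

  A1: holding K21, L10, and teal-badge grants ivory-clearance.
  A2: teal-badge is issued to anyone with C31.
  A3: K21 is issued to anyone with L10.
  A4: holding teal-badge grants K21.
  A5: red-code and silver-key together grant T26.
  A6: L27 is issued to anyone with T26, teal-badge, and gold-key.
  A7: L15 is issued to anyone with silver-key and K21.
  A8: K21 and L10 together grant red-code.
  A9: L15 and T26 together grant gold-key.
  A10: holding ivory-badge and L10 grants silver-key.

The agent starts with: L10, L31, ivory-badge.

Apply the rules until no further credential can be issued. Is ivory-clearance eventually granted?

No

ivory-clearance would need K21, L10, and teal-badge (A1), but teal-badge is never granted.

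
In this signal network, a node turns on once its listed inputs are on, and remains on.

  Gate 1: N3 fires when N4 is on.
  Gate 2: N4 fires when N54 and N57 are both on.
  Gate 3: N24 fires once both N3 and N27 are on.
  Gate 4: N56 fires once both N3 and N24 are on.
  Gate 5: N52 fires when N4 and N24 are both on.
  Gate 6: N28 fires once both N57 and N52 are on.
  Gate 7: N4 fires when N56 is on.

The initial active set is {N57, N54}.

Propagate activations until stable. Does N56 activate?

No

N56 would need N3 and N24 (Gate 4), but N24 never turns on.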